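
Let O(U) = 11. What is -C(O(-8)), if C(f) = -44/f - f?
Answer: 15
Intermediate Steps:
C(f) = -f - 44/f
-C(O(-8)) = -(-1*11 - 44/11) = -(-11 - 44*1/11) = -(-11 - 4) = -1*(-15) = 15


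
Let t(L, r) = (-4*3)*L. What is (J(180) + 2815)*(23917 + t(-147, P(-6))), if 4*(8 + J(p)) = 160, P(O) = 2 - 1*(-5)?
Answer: 73113807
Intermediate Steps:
P(O) = 7 (P(O) = 2 + 5 = 7)
J(p) = 32 (J(p) = -8 + (¼)*160 = -8 + 40 = 32)
t(L, r) = -12*L
(J(180) + 2815)*(23917 + t(-147, P(-6))) = (32 + 2815)*(23917 - 12*(-147)) = 2847*(23917 + 1764) = 2847*25681 = 73113807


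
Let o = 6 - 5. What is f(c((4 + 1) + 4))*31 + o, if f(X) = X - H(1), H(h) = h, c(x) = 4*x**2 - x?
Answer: 9735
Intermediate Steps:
c(x) = -x + 4*x**2
o = 1
f(X) = -1 + X (f(X) = X - 1*1 = X - 1 = -1 + X)
f(c((4 + 1) + 4))*31 + o = (-1 + ((4 + 1) + 4)*(-1 + 4*((4 + 1) + 4)))*31 + 1 = (-1 + (5 + 4)*(-1 + 4*(5 + 4)))*31 + 1 = (-1 + 9*(-1 + 4*9))*31 + 1 = (-1 + 9*(-1 + 36))*31 + 1 = (-1 + 9*35)*31 + 1 = (-1 + 315)*31 + 1 = 314*31 + 1 = 9734 + 1 = 9735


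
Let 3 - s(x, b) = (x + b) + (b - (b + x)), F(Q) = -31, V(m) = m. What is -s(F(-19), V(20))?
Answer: 17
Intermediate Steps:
s(x, b) = 3 - b (s(x, b) = 3 - ((x + b) + (b - (b + x))) = 3 - ((b + x) + (b + (-b - x))) = 3 - ((b + x) - x) = 3 - b)
-s(F(-19), V(20)) = -(3 - 1*20) = -(3 - 20) = -1*(-17) = 17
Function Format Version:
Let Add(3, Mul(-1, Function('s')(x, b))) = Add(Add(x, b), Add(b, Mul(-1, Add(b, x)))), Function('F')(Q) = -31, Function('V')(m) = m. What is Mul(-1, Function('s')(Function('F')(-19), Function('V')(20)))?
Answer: 17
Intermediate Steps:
Function('s')(x, b) = Add(3, Mul(-1, b)) (Function('s')(x, b) = Add(3, Mul(-1, Add(Add(x, b), Add(b, Mul(-1, Add(b, x)))))) = Add(3, Mul(-1, Add(Add(b, x), Add(b, Add(Mul(-1, b), Mul(-1, x)))))) = Add(3, Mul(-1, Add(Add(b, x), Mul(-1, x)))) = Add(3, Mul(-1, b)))
Mul(-1, Function('s')(Function('F')(-19), Function('V')(20))) = Mul(-1, Add(3, Mul(-1, 20))) = Mul(-1, Add(3, -20)) = Mul(-1, -17) = 17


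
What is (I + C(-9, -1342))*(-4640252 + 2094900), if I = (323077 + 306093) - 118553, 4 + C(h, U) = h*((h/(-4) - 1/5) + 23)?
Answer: -6495579855838/5 ≈ -1.2991e+12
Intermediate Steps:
C(h, U) = -4 + h*(114/5 - h/4) (C(h, U) = -4 + h*((h/(-4) - 1/5) + 23) = -4 + h*((h*(-¼) - 1*⅕) + 23) = -4 + h*((-h/4 - ⅕) + 23) = -4 + h*((-⅕ - h/4) + 23) = -4 + h*(114/5 - h/4))
I = 510617 (I = 629170 - 118553 = 510617)
(I + C(-9, -1342))*(-4640252 + 2094900) = (510617 + (-4 - ¼*(-9)² + (114/5)*(-9)))*(-4640252 + 2094900) = (510617 + (-4 - ¼*81 - 1026/5))*(-2545352) = (510617 + (-4 - 81/4 - 1026/5))*(-2545352) = (510617 - 4589/20)*(-2545352) = (10207751/20)*(-2545352) = -6495579855838/5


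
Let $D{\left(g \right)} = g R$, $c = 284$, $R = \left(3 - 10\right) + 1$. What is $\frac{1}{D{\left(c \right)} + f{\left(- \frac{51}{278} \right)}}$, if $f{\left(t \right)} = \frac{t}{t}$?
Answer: $- \frac{1}{1703} \approx -0.0005872$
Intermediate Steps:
$f{\left(t \right)} = 1$
$R = -6$ ($R = -7 + 1 = -6$)
$D{\left(g \right)} = - 6 g$ ($D{\left(g \right)} = g \left(-6\right) = - 6 g$)
$\frac{1}{D{\left(c \right)} + f{\left(- \frac{51}{278} \right)}} = \frac{1}{\left(-6\right) 284 + 1} = \frac{1}{-1704 + 1} = \frac{1}{-1703} = - \frac{1}{1703}$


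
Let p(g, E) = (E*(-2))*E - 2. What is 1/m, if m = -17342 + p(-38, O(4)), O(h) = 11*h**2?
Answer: -1/79296 ≈ -1.2611e-5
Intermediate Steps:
p(g, E) = -2 - 2*E**2 (p(g, E) = (-2*E)*E - 2 = -2*E**2 - 2 = -2 - 2*E**2)
m = -79296 (m = -17342 + (-2 - 2*(11*4**2)**2) = -17342 + (-2 - 2*(11*16)**2) = -17342 + (-2 - 2*176**2) = -17342 + (-2 - 2*30976) = -17342 + (-2 - 61952) = -17342 - 61954 = -79296)
1/m = 1/(-79296) = -1/79296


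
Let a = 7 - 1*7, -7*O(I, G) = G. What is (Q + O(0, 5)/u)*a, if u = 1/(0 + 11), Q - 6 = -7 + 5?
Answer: 0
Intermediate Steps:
O(I, G) = -G/7
a = 0 (a = 7 - 7 = 0)
Q = 4 (Q = 6 + (-7 + 5) = 6 - 2 = 4)
u = 1/11 ≈ 0.090909
(Q + O(0, 5)/u)*a = (4 + (-1/7*5)/(1/11))*0 = (4 - 5/7*11)*0 = (4 - 55/7)*0 = -27/7*0 = 0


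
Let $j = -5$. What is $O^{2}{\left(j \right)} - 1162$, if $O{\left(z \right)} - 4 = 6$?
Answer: $-1062$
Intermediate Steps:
$O{\left(z \right)} = 10$ ($O{\left(z \right)} = 4 + 6 = 10$)
$O^{2}{\left(j \right)} - 1162 = 10^{2} - 1162 = 100 - 1162 = -1062$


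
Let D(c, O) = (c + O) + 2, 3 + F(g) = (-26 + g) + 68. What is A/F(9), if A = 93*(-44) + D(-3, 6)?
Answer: -4087/48 ≈ -85.146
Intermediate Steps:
F(g) = 39 + g (F(g) = -3 + ((-26 + g) + 68) = -3 + (42 + g) = 39 + g)
D(c, O) = 2 + O + c (D(c, O) = (O + c) + 2 = 2 + O + c)
A = -4087 (A = 93*(-44) + (2 + 6 - 3) = -4092 + 5 = -4087)
A/F(9) = -4087/(39 + 9) = -4087/48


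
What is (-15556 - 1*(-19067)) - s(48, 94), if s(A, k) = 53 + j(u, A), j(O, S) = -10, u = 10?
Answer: 3468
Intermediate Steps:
s(A, k) = 43 (s(A, k) = 53 - 10 = 43)
(-15556 - 1*(-19067)) - s(48, 94) = (-15556 - 1*(-19067)) - 1*43 = (-15556 + 19067) - 43 = 3511 - 43 = 3468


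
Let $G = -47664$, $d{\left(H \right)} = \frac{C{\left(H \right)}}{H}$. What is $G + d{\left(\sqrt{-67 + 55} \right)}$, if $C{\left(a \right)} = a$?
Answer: $-47663$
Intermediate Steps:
$d{\left(H \right)} = 1$ ($d{\left(H \right)} = \frac{H}{H} = 1$)
$G + d{\left(\sqrt{-67 + 55} \right)} = -47664 + 1 = -47663$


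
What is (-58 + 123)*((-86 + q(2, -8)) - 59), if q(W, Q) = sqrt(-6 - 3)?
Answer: -9425 + 195*I ≈ -9425.0 + 195.0*I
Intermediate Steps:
q(W, Q) = 3*I (q(W, Q) = sqrt(-9) = 3*I)
(-58 + 123)*((-86 + q(2, -8)) - 59) = (-58 + 123)*((-86 + 3*I) - 59) = 65*(-145 + 3*I) = -9425 + 195*I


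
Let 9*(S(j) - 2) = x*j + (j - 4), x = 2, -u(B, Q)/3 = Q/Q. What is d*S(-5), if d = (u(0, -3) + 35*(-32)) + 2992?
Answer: -623/3 ≈ -207.67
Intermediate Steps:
u(B, Q) = -3 (u(B, Q) = -3*Q/Q = -3*1 = -3)
S(j) = 14/9 + j/3 (S(j) = 2 + (2*j + (j - 4))/9 = 2 + (2*j + (-4 + j))/9 = 2 + (-4 + 3*j)/9 = 2 + (-4/9 + j/3) = 14/9 + j/3)
d = 1869 (d = (-3 + 35*(-32)) + 2992 = (-3 - 1120) + 2992 = -1123 + 2992 = 1869)
d*S(-5) = 1869*(14/9 + (⅓)*(-5)) = 1869*(14/9 - 5/3) = 1869*(-⅑) = -623/3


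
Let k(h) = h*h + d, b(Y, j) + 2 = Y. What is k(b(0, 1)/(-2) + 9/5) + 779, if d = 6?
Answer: 19821/25 ≈ 792.84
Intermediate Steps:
b(Y, j) = -2 + Y
k(h) = 6 + h² (k(h) = h*h + 6 = h² + 6 = 6 + h²)
k(b(0, 1)/(-2) + 9/5) + 779 = (6 + ((-2 + 0)/(-2) + 9/5)²) + 779 = (6 + (-2*(-½) + 9*(⅕))²) + 779 = (6 + (1 + 9/5)²) + 779 = (6 + (14/5)²) + 779 = (6 + 196/25) + 779 = 346/25 + 779 = 19821/25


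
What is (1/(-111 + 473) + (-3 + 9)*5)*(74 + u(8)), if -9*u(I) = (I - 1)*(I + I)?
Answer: 3008497/1629 ≈ 1846.8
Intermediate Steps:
u(I) = -2*I*(-1 + I)/9 (u(I) = -(I - 1)*(I + I)/9 = -(-1 + I)*2*I/9 = -2*I*(-1 + I)/9)
(1/(-111 + 473) + (-3 + 9)*5)*(74 + u(8)) = (1/(-111 + 473) + (-3 + 9)*5)*(74 + (2/9)*8*(1 - 1*8)) = (1/362 + 6*5)*(74 + (2/9)*8*(1 - 8)) = (1/362 + 30)*(74 + (2/9)*8*(-7)) = 10861*(74 - 112/9)/362 = (10861/362)*(554/9) = 3008497/1629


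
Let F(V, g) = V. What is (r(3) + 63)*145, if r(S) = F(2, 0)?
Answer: 9425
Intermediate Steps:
r(S) = 2
(r(3) + 63)*145 = (2 + 63)*145 = 65*145 = 9425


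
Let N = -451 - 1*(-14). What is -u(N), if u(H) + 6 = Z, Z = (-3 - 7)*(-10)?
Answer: -94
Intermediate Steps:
Z = 100 (Z = -10*(-10) = 100)
N = -437 (N = -451 + 14 = -437)
u(H) = 94 (u(H) = -6 + 100 = 94)
-u(N) = -1*94 = -94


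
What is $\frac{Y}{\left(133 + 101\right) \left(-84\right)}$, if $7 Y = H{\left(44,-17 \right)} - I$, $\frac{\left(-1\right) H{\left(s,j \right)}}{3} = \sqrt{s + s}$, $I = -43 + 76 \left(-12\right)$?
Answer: $- \frac{955}{137592} + \frac{\sqrt{22}}{22932} \approx -0.0067363$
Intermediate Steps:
$I = -955$ ($I = -43 - 912 = -955$)
$H{\left(s,j \right)} = - 3 \sqrt{2} \sqrt{s}$ ($H{\left(s,j \right)} = - 3 \sqrt{s + s} = - 3 \sqrt{2 s} = - 3 \sqrt{2} \sqrt{s}$)
$Y = \frac{955}{7} - \frac{6 \sqrt{22}}{7}$ ($Y = \frac{- 3 \sqrt{2} \sqrt{44} - -955}{7} = \frac{- 3 \sqrt{2} \cdot 2 \sqrt{11} + 955}{7} = \frac{- 6 \sqrt{22} + 955}{7} = \frac{955 - 6 \sqrt{22}}{7} = \frac{955}{7} - \frac{6 \sqrt{22}}{7} \approx 132.41$)
$\frac{Y}{\left(133 + 101\right) \left(-84\right)} = \frac{\frac{955}{7} - \frac{6 \sqrt{22}}{7}}{\left(133 + 101\right) \left(-84\right)} = \frac{\frac{955}{7} - \frac{6 \sqrt{22}}{7}}{234 \left(-84\right)} = \frac{\frac{955}{7} - \frac{6 \sqrt{22}}{7}}{-19656} = \left(\frac{955}{7} - \frac{6 \sqrt{22}}{7}\right) \left(- \frac{1}{19656}\right) = - \frac{955}{137592} + \frac{\sqrt{22}}{22932}$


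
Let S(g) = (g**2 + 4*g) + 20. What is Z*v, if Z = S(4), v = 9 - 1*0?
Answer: 468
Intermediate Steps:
v = 9 (v = 9 + 0 = 9)
S(g) = 20 + g**2 + 4*g
Z = 52 (Z = 20 + 4**2 + 4*4 = 20 + 16 + 16 = 52)
Z*v = 52*9 = 468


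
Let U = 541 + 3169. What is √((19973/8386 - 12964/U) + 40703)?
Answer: √201009235659148910/2222290 ≈ 201.75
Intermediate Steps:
U = 3710
√((19973/8386 - 12964/U) + 40703) = √((19973/8386 - 12964/3710) + 40703) = √((19973*(1/8386) - 12964*1/3710) + 40703) = √((19973/8386 - 926/265) + 40703) = √(-2472591/2222290 + 40703) = √(90451397279/2222290) = √201009235659148910/2222290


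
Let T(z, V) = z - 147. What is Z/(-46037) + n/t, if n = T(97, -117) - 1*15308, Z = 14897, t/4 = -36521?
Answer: -734588551/3362634554 ≈ -0.21846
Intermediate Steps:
t = -146084 (t = 4*(-36521) = -146084)
T(z, V) = -147 + z
n = -15358 (n = (-147 + 97) - 1*15308 = -50 - 15308 = -15358)
Z/(-46037) + n/t = 14897/(-46037) - 15358/(-146084) = 14897*(-1/46037) - 15358*(-1/146084) = -14897/46037 + 7679/73042 = -734588551/3362634554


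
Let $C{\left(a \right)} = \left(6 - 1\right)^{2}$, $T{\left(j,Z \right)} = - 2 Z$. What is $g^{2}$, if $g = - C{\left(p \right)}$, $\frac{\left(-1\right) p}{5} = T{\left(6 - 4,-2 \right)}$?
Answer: $625$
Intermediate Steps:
$p = -20$ ($p = - 5 \left(\left(-2\right) \left(-2\right)\right) = \left(-5\right) 4 = -20$)
$C{\left(a \right)} = 25$ ($C{\left(a \right)} = 5^{2} = 25$)
$g = -25$ ($g = \left(-1\right) 25 = -25$)
$g^{2} = \left(-25\right)^{2} = 625$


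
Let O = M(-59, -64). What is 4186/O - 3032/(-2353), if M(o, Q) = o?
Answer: -9670770/138827 ≈ -69.661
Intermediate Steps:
O = -59
4186/O - 3032/(-2353) = 4186/(-59) - 3032/(-2353) = 4186*(-1/59) - 3032*(-1/2353) = -4186/59 + 3032/2353 = -9670770/138827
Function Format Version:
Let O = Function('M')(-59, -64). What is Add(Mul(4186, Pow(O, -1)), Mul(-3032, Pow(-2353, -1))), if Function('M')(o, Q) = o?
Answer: Rational(-9670770, 138827) ≈ -69.661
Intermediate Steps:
O = -59
Add(Mul(4186, Pow(O, -1)), Mul(-3032, Pow(-2353, -1))) = Add(Mul(4186, Pow(-59, -1)), Mul(-3032, Pow(-2353, -1))) = Add(Mul(4186, Rational(-1, 59)), Mul(-3032, Rational(-1, 2353))) = Add(Rational(-4186, 59), Rational(3032, 2353)) = Rational(-9670770, 138827)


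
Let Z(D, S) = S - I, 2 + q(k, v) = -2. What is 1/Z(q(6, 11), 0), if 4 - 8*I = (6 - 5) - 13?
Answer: -1/2 ≈ -0.50000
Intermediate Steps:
q(k, v) = -4 (q(k, v) = -2 - 2 = -4)
I = 2 (I = 1/2 - ((6 - 5) - 13)/8 = 1/2 - (1 - 13)/8 = 1/2 - 1/8*(-12) = 1/2 + 3/2 = 2)
Z(D, S) = -2 + S (Z(D, S) = S - 1*2 = S - 2 = -2 + S)
1/Z(q(6, 11), 0) = 1/(-2 + 0) = 1/(-2) = -1/2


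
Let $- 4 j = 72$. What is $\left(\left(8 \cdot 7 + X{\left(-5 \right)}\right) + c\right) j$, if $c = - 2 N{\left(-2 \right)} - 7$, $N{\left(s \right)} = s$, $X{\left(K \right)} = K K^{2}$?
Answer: $1296$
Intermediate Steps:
$X{\left(K \right)} = K^{3}$
$j = -18$ ($j = \left(- \frac{1}{4}\right) 72 = -18$)
$c = -3$ ($c = \left(-2\right) \left(-2\right) - 7 = 4 - 7 = -3$)
$\left(\left(8 \cdot 7 + X{\left(-5 \right)}\right) + c\right) j = \left(\left(8 \cdot 7 + \left(-5\right)^{3}\right) - 3\right) \left(-18\right) = \left(\left(56 - 125\right) - 3\right) \left(-18\right) = \left(-69 - 3\right) \left(-18\right) = \left(-72\right) \left(-18\right) = 1296$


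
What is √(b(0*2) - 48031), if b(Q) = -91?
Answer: I*√48122 ≈ 219.37*I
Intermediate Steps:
√(b(0*2) - 48031) = √(-91 - 48031) = √(-48122) = I*√48122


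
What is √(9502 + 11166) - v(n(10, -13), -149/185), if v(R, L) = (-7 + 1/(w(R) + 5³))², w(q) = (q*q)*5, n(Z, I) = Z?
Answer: -19131876/390625 + 2*√5167 ≈ 94.786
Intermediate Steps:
w(q) = 5*q² (w(q) = q²*5 = 5*q²)
v(R, L) = (-7 + 1/(125 + 5*R²))² (v(R, L) = (-7 + 1/(5*R² + 5³))² = (-7 + 1/(5*R² + 125))² = (-7 + 1/(125 + 5*R²))²)
√(9502 + 11166) - v(n(10, -13), -149/185) = √(9502 + 11166) - (874 + 35*10²)²/(25*(25 + 10²)²) = √20668 - (874 + 35*100)²/(25*(25 + 100)²) = 2*√5167 - (874 + 3500)²/(25*125²) = 2*√5167 - 4374²/(25*15625) = 2*√5167 - 19131876/(25*15625) = 2*√5167 - 1*19131876/390625 = 2*√5167 - 19131876/390625 = -19131876/390625 + 2*√5167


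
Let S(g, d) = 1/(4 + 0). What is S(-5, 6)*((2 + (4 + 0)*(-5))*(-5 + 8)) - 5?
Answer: -37/2 ≈ -18.500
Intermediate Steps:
S(g, d) = ¼ (S(g, d) = 1/4 = ¼)
S(-5, 6)*((2 + (4 + 0)*(-5))*(-5 + 8)) - 5 = ((2 + (4 + 0)*(-5))*(-5 + 8))/4 - 5 = ((2 + 4*(-5))*3)/4 - 5 = ((2 - 20)*3)/4 - 5 = (-18*3)/4 - 5 = (¼)*(-54) - 5 = -27/2 - 5 = -37/2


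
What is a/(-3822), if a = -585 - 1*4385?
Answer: 355/273 ≈ 1.3004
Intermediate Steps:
a = -4970 (a = -585 - 4385 = -4970)
a/(-3822) = -4970/(-3822) = -4970*(-1/3822) = 355/273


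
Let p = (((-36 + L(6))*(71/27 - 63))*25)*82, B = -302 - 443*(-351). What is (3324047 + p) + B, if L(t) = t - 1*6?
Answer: 23803714/3 ≈ 7.9346e+6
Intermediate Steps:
B = 155191 (B = -302 + 155493 = 155191)
L(t) = -6 + t (L(t) = t - 6 = -6 + t)
p = 13366000/3 (p = (((-36 + (-6 + 6))*(71/27 - 63))*25)*82 = (((-36 + 0)*(71*(1/27) - 63))*25)*82 = (-36*(71/27 - 63)*25)*82 = (-36*(-1630/27)*25)*82 = ((6520/3)*25)*82 = (163000/3)*82 = 13366000/3 ≈ 4.4553e+6)
(3324047 + p) + B = (3324047 + 13366000/3) + 155191 = 23338141/3 + 155191 = 23803714/3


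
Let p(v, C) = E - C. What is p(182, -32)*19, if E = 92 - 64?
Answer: 1140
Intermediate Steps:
E = 28
p(v, C) = 28 - C
p(182, -32)*19 = (28 - 1*(-32))*19 = (28 + 32)*19 = 60*19 = 1140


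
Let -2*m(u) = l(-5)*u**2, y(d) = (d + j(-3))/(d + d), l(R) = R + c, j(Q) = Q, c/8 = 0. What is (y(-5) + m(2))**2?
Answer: 2916/25 ≈ 116.64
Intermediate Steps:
c = 0 (c = 8*0 = 0)
l(R) = R (l(R) = R + 0 = R)
y(d) = (-3 + d)/(2*d) (y(d) = (d - 3)/(d + d) = (-3 + d)/((2*d)) = (-3 + d)*(1/(2*d)) = (-3 + d)/(2*d))
m(u) = 5*u**2/2 (m(u) = -(-5)*u**2/2 = 5*u**2/2)
(y(-5) + m(2))**2 = ((1/2)*(-3 - 5)/(-5) + (5/2)*2**2)**2 = ((1/2)*(-1/5)*(-8) + (5/2)*4)**2 = (4/5 + 10)**2 = (54/5)**2 = 2916/25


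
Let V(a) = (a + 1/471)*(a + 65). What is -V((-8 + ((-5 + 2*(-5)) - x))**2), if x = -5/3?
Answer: -3010234075/12717 ≈ -2.3671e+5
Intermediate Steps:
x = -5/3 (x = -5*1/3 = -5/3 ≈ -1.6667)
V(a) = (65 + a)*(1/471 + a) (V(a) = (a + 1/471)*(65 + a) = (1/471 + a)*(65 + a) = (65 + a)*(1/471 + a))
-V((-8 + ((-5 + 2*(-5)) - x))**2) = -(65/471 + ((-8 + ((-5 + 2*(-5)) - 1*(-5/3)))**2)**2 + 30616*(-8 + ((-5 + 2*(-5)) - 1*(-5/3)))**2/471) = -(65/471 + ((-8 + ((-5 - 10) + 5/3))**2)**2 + 30616*(-8 + ((-5 - 10) + 5/3))**2/471) = -(65/471 + ((-8 + (-15 + 5/3))**2)**2 + 30616*(-8 + (-15 + 5/3))**2/471) = -(65/471 + ((-8 - 40/3)**2)**2 + 30616*(-8 - 40/3)**2/471) = -(65/471 + ((-64/3)**2)**2 + 30616*(-64/3)**2/471) = -(65/471 + (4096/9)**2 + (30616/471)*(4096/9)) = -(65/471 + 16777216/81 + 125403136/4239) = -1*3010234075/12717 = -3010234075/12717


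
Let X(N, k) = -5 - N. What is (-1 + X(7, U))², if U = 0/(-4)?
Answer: 169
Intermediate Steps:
U = 0 (U = 0*(-¼) = 0)
(-1 + X(7, U))² = (-1 + (-5 - 1*7))² = (-1 + (-5 - 7))² = (-1 - 12)² = (-13)² = 169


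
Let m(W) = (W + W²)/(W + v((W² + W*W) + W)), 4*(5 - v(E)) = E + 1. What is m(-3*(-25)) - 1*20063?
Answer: -110418089/5503 ≈ -20065.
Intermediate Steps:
v(E) = 19/4 - E/4 (v(E) = 5 - (E + 1)/4 = 5 - (1 + E)/4 = 5 + (-¼ - E/4) = 19/4 - E/4)
m(W) = (W + W²)/(19/4 - W²/2 + 3*W/4) (m(W) = (W + W²)/(W + (19/4 - ((W² + W*W) + W)/4)) = (W + W²)/(W + (19/4 - ((W² + W²) + W)/4)) = (W + W²)/(W + (19/4 - (2*W² + W)/4)) = (W + W²)/(W + (19/4 - (W + 2*W²)/4)) = (W + W²)/(W + (19/4 + (-W²/2 - W/4))) = (W + W²)/(W + (19/4 - W²/2 - W/4)) = (W + W²)/(19/4 - W²/2 + 3*W/4))
m(-3*(-25)) - 1*20063 = 4*(-3*(-25))*(1 - 3*(-25))/(19 + 4*(-3*(-25)) - (-3*(-25))*(1 + 2*(-3*(-25)))) - 1*20063 = 4*75*(1 + 75)/(19 + 4*75 - 1*75*(1 + 2*75)) - 20063 = 4*75*76/(19 + 300 - 1*75*(1 + 150)) - 20063 = 4*75*76/(19 + 300 - 1*75*151) - 20063 = 4*75*76/(19 + 300 - 11325) - 20063 = 4*75*76/(-11006) - 20063 = 4*75*(-1/11006)*76 - 20063 = -11400/5503 - 20063 = -110418089/5503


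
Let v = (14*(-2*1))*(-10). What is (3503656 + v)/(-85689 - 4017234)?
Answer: -3503936/4102923 ≈ -0.85401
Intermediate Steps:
v = 280 (v = (14*(-2))*(-10) = -28*(-10) = 280)
(3503656 + v)/(-85689 - 4017234) = (3503656 + 280)/(-85689 - 4017234) = 3503936/(-4102923) = 3503936*(-1/4102923) = -3503936/4102923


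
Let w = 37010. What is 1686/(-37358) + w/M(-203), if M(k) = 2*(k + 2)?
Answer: -345824338/3754479 ≈ -92.110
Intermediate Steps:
M(k) = 4 + 2*k (M(k) = 2*(2 + k) = 4 + 2*k)
1686/(-37358) + w/M(-203) = 1686/(-37358) + 37010/(4 + 2*(-203)) = 1686*(-1/37358) + 37010/(4 - 406) = -843/18679 + 37010/(-402) = -843/18679 + 37010*(-1/402) = -843/18679 - 18505/201 = -345824338/3754479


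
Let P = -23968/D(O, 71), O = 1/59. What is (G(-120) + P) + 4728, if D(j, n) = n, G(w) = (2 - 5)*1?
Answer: 311507/71 ≈ 4387.4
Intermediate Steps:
O = 1/59 (O = 1*(1/59) = 1/59 ≈ 0.016949)
G(w) = -3 (G(w) = -3*1 = -3)
P = -23968/71 ≈ -337.58
(G(-120) + P) + 4728 = (-3 - 23968/71) + 4728 = -24181/71 + 4728 = 311507/71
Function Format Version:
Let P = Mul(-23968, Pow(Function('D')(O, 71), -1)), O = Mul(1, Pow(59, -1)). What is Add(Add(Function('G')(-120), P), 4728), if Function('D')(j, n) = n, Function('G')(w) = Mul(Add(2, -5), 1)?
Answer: Rational(311507, 71) ≈ 4387.4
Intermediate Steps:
O = Rational(1, 59) (O = Mul(1, Rational(1, 59)) = Rational(1, 59) ≈ 0.016949)
Function('G')(w) = -3 (Function('G')(w) = Mul(-3, 1) = -3)
P = Rational(-23968, 71) (P = Mul(-23968, Pow(71, -1)) = Mul(-23968, Rational(1, 71)) = Rational(-23968, 71) ≈ -337.58)
Add(Add(Function('G')(-120), P), 4728) = Add(Add(-3, Rational(-23968, 71)), 4728) = Add(Rational(-24181, 71), 4728) = Rational(311507, 71)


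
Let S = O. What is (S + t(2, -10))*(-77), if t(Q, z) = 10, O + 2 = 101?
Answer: -8393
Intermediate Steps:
O = 99 (O = -2 + 101 = 99)
S = 99
(S + t(2, -10))*(-77) = (99 + 10)*(-77) = 109*(-77) = -8393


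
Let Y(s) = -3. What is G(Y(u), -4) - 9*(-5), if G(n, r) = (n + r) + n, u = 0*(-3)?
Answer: 35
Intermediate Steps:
u = 0
G(n, r) = r + 2*n
G(Y(u), -4) - 9*(-5) = (-4 + 2*(-3)) - 9*(-5) = (-4 - 6) + 45 = -10 + 45 = 35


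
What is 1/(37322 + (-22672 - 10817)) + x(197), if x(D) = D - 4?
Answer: 739770/3833 ≈ 193.00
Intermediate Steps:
x(D) = -4 + D
1/(37322 + (-22672 - 10817)) + x(197) = 1/(37322 + (-22672 - 10817)) + (-4 + 197) = 1/(37322 - 33489) + 193 = 1/3833 + 193 = 739770/3833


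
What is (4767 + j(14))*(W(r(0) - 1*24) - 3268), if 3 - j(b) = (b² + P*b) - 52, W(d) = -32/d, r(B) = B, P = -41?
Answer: -50960000/3 ≈ -1.6987e+7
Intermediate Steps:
j(b) = 55 - b² + 41*b (j(b) = 3 - ((b² - 41*b) - 52) = 3 - (-52 + b² - 41*b) = 3 + (52 - b² + 41*b) = 55 - b² + 41*b)
(4767 + j(14))*(W(r(0) - 1*24) - 3268) = (4767 + (55 - 1*14² + 41*14))*(-32/(0 - 1*24) - 3268) = (4767 + (55 - 1*196 + 574))*(-32/(0 - 24) - 3268) = (4767 + (55 - 196 + 574))*(-32/(-24) - 3268) = (4767 + 433)*(-32*(-1/24) - 3268) = 5200*(4/3 - 3268) = 5200*(-9800/3) = -50960000/3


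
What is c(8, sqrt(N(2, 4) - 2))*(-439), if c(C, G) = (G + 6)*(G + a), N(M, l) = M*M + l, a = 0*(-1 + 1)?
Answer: -2634 - 2634*sqrt(6) ≈ -9086.0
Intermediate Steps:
a = 0 (a = 0*0 = 0)
N(M, l) = l + M**2 (N(M, l) = M**2 + l = l + M**2)
c(C, G) = G*(6 + G) (c(C, G) = (G + 6)*(G + 0) = (6 + G)*G = G*(6 + G))
c(8, sqrt(N(2, 4) - 2))*(-439) = (sqrt((4 + 2**2) - 2)*(6 + sqrt((4 + 2**2) - 2)))*(-439) = (sqrt((4 + 4) - 2)*(6 + sqrt((4 + 4) - 2)))*(-439) = (sqrt(8 - 2)*(6 + sqrt(8 - 2)))*(-439) = (sqrt(6)*(6 + sqrt(6)))*(-439) = -439*sqrt(6)*(6 + sqrt(6))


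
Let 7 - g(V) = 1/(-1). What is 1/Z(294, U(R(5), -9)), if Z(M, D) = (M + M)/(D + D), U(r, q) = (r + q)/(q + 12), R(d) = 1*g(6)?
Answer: -1/882 ≈ -0.0011338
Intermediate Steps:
g(V) = 8 (g(V) = 7 - 1/(-1) = 7 - 1*(-1) = 7 + 1 = 8)
R(d) = 8 (R(d) = 1*8 = 8)
U(r, q) = (q + r)/(12 + q)
Z(M, D) = M/D (Z(M, D) = (2*M)/((2*D)) = (2*M)*(1/(2*D)) = M/D)
1/Z(294, U(R(5), -9)) = 1/(294/(((-9 + 8)/(12 - 9)))) = 1/(294/((-1/3))) = 1/(294/(((⅓)*(-1)))) = 1/(294/(-⅓)) = 1/(294*(-3)) = 1/(-882) = -1/882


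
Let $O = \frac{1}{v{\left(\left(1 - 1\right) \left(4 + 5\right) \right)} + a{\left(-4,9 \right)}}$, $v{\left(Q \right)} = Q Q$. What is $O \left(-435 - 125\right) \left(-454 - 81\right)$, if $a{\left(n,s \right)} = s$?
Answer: $\frac{299600}{9} \approx 33289.0$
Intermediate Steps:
$v{\left(Q \right)} = Q^{2}$
$O = \frac{1}{9}$ ($O = \frac{1}{\left(\left(1 - 1\right) \left(4 + 5\right)\right)^{2} + 9} = \frac{1}{\left(0 \cdot 9\right)^{2} + 9} = \frac{1}{0^{2} + 9} = \frac{1}{0 + 9} = \frac{1}{9} \approx 0.11111$)
$O \left(-435 - 125\right) \left(-454 - 81\right) = \frac{\left(-435 - 125\right) \left(-454 - 81\right)}{9} = \frac{\left(-560\right) \left(-535\right)}{9} = \frac{1}{9} \cdot 299600 = \frac{299600}{9}$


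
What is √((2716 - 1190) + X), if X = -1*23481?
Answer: I*√21955 ≈ 148.17*I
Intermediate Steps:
X = -23481
√((2716 - 1190) + X) = √((2716 - 1190) - 23481) = √(1526 - 23481) = √(-21955) = I*√21955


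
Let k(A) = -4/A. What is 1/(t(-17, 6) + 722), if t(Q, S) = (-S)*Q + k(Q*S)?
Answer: 51/42026 ≈ 0.0012135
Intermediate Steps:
t(Q, S) = -Q*S - 4/(Q*S) (t(Q, S) = (-S)*Q - 4*1/(Q*S) = -Q*S - 4/(Q*S))
1/(t(-17, 6) + 722) = 1/((-1*(-17)*6 - 4/(-17*6)) + 722) = 1/((102 - 4*(-1/17)*1/6) + 722) = 1/((102 + 2/51) + 722) = 1/(5204/51 + 722) = 1/(42026/51) = 51/42026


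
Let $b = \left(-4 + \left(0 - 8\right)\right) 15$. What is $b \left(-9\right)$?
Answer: $1620$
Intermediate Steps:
$b = -180$ ($b = \left(-4 + \left(0 - 8\right)\right) 15 = \left(-4 - 8\right) 15 = \left(-12\right) 15 = -180$)
$b \left(-9\right) = \left(-180\right) \left(-9\right) = 1620$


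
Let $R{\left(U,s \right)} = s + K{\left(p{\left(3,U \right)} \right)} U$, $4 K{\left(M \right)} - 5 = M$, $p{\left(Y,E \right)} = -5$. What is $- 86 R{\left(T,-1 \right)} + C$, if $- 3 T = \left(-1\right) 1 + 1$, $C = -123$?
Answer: $-37$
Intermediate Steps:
$K{\left(M \right)} = \frac{5}{4} + \frac{M}{4}$
$T = 0$ ($T = - \frac{\left(-1\right) 1 + 1}{3} = - \frac{-1 + 1}{3} = \left(- \frac{1}{3}\right) 0 = 0$)
$R{\left(U,s \right)} = s$ ($R{\left(U,s \right)} = s + \left(\frac{5}{4} + \frac{1}{4} \left(-5\right)\right) U = s + \left(\frac{5}{4} - \frac{5}{4}\right) U = s + 0 U = s + 0 = s$)
$- 86 R{\left(T,-1 \right)} + C = \left(-86\right) \left(-1\right) - 123 = 86 - 123 = -37$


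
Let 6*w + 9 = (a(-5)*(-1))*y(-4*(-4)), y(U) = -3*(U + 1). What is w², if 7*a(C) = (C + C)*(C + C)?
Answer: 2819041/196 ≈ 14383.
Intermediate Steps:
y(U) = -3 - 3*U (y(U) = -3*(1 + U) = -3 - 3*U)
a(C) = 4*C²/7 (a(C) = ((C + C)*(C + C))/7 = ((2*C)*(2*C))/7 = (4*C²)/7 = 4*C²/7)
w = 1679/14 (w = -3/2 + ((((4/7)*(-5)²)*(-1))*(-3 - (-12)*(-4)))/6 = -3/2 + ((((4/7)*25)*(-1))*(-3 - 3*16))/6 = -3/2 + (((100/7)*(-1))*(-3 - 48))/6 = -3/2 + (-100/7*(-51))/6 = -3/2 + (⅙)*(5100/7) = -3/2 + 850/7 = 1679/14 ≈ 119.93)
w² = (1679/14)² = 2819041/196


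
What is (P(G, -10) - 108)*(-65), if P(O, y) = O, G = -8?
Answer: 7540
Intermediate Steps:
(P(G, -10) - 108)*(-65) = (-8 - 108)*(-65) = -116*(-65) = 7540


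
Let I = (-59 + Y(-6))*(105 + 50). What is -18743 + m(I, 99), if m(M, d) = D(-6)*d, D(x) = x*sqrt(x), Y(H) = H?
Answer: -18743 - 594*I*sqrt(6) ≈ -18743.0 - 1455.0*I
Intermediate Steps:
D(x) = x**(3/2)
I = -10075 (I = (-59 - 6)*(105 + 50) = -65*155 = -10075)
m(M, d) = -6*I*d*sqrt(6) (m(M, d) = (-6)**(3/2)*d = (-6*I*sqrt(6))*d = -6*I*d*sqrt(6))
-18743 + m(I, 99) = -18743 - 6*I*99*sqrt(6) = -18743 - 594*I*sqrt(6)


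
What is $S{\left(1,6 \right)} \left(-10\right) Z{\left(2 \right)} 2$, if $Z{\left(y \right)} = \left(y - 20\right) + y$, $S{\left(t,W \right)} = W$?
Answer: $1920$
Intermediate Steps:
$Z{\left(y \right)} = -20 + 2 y$ ($Z{\left(y \right)} = \left(y - 20\right) + y = \left(-20 + y\right) + y = -20 + 2 y$)
$S{\left(1,6 \right)} \left(-10\right) Z{\left(2 \right)} 2 = 6 \left(-10\right) \left(-20 + 2 \cdot 2\right) 2 = - 60 \left(-20 + 4\right) 2 = - 60 \left(\left(-16\right) 2\right) = \left(-60\right) \left(-32\right) = 1920$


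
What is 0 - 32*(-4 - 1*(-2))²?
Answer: -128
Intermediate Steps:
0 - 32*(-4 - 1*(-2))² = 0 - 32*(-4 + 2)² = 0 - 32*(-2)² = 0 - 32*4 = 0 - 128 = -128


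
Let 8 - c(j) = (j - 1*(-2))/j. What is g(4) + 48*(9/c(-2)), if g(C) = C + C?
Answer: 62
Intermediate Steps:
c(j) = 8 - (2 + j)/j (c(j) = 8 - (j - 1*(-2))/j = 8 - (j + 2)/j = 8 - (2 + j)/j)
g(C) = 2*C
g(4) + 48*(9/c(-2)) = 2*4 + 48*(9/(7 - 2/(-2))) = 8 + 48*(9/(7 - 2*(-½))) = 8 + 48*(9/(7 + 1)) = 8 + 48*(9/8) = 8 + 54 = 62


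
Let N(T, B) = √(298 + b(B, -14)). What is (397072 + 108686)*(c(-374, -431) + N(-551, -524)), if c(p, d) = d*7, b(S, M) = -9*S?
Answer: -1525871886 + 505758*√5014 ≈ -1.4901e+9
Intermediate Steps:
N(T, B) = √(298 - 9*B)
c(p, d) = 7*d
(397072 + 108686)*(c(-374, -431) + N(-551, -524)) = (397072 + 108686)*(7*(-431) + √(298 - 9*(-524))) = 505758*(-3017 + √(298 + 4716)) = 505758*(-3017 + √5014) = -1525871886 + 505758*√5014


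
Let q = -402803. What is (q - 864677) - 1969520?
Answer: -3237000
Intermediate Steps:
(q - 864677) - 1969520 = (-402803 - 864677) - 1969520 = -1267480 - 1969520 = -3237000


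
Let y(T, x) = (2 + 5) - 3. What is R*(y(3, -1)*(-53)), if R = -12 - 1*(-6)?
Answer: 1272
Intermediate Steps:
y(T, x) = 4 (y(T, x) = 7 - 3 = 4)
R = -6 (R = -12 + 6 = -6)
R*(y(3, -1)*(-53)) = -24*(-53) = -6*(-212) = 1272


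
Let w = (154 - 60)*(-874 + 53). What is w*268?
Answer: -20682632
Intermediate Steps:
w = -77174 (w = 94*(-821) = -77174)
w*268 = -77174*268 = -20682632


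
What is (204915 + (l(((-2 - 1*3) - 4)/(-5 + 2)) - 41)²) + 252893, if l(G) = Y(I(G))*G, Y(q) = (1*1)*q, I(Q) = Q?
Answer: 458832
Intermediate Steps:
Y(q) = q (Y(q) = 1*q = q)
l(G) = G² (l(G) = G*G = G²)
(204915 + (l(((-2 - 1*3) - 4)/(-5 + 2)) - 41)²) + 252893 = (204915 + ((((-2 - 1*3) - 4)/(-5 + 2))² - 41)²) + 252893 = (204915 + ((((-2 - 3) - 4)/(-3))² - 41)²) + 252893 = (204915 + (((-5 - 4)*(-⅓))² - 41)²) + 252893 = (204915 + ((-9*(-⅓))² - 41)²) + 252893 = (204915 + (3² - 41)²) + 252893 = (204915 + (9 - 41)²) + 252893 = (204915 + (-32)²) + 252893 = (204915 + 1024) + 252893 = 205939 + 252893 = 458832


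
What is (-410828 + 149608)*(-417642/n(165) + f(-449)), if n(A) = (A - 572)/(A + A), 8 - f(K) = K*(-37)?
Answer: -84119017500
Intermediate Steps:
f(K) = 8 + 37*K (f(K) = 8 - K*(-37) = 8 - (-37)*K = 8 + 37*K)
n(A) = (-572 + A)/(2*A) (n(A) = (-572 + A)/((2*A)) = (-572 + A)*(1/(2*A)) = (-572 + A)/(2*A))
(-410828 + 149608)*(-417642/n(165) + f(-449)) = (-410828 + 149608)*(-417642*330/(-572 + 165) + (8 + 37*(-449))) = -261220*(-417642/((½)*(1/165)*(-407)) + (8 - 16613)) = -261220*(-417642/(-37/30) - 16605) = -261220*(-417642*(-30/37) - 16605) = -261220*(12529260/37 - 16605) = -261220*11914875/37 = -84119017500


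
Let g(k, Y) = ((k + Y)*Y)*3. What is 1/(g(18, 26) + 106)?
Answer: 1/3538 ≈ 0.00028265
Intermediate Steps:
g(k, Y) = 3*Y*(Y + k) (g(k, Y) = ((Y + k)*Y)*3 = (Y*(Y + k))*3 = 3*Y*(Y + k))
1/(g(18, 26) + 106) = 1/(3*26*(26 + 18) + 106) = 1/(3*26*44 + 106) = 1/(3432 + 106) = 1/3538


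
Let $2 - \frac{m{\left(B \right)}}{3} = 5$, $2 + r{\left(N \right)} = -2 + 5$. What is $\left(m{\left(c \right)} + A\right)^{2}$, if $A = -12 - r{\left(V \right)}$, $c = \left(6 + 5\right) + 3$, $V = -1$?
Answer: $484$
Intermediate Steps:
$r{\left(N \right)} = 1$ ($r{\left(N \right)} = -2 + \left(-2 + 5\right) = -2 + 3 = 1$)
$c = 14$ ($c = 11 + 3 = 14$)
$m{\left(B \right)} = -9$ ($m{\left(B \right)} = 6 - 15 = -9$)
$A = -13$ ($A = -12 - 1 = -13$)
$\left(m{\left(c \right)} + A\right)^{2} = \left(-9 - 13\right)^{2} = \left(-22\right)^{2} = 484$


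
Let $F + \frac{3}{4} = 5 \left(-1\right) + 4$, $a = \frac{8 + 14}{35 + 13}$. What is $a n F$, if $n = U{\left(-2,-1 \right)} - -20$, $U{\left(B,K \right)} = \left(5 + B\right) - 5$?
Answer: $- \frac{231}{16} \approx -14.438$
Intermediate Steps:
$a = \frac{11}{24}$ ($a = \frac{22}{48} = 22 \cdot \frac{1}{48} = \frac{11}{24} \approx 0.45833$)
$U{\left(B,K \right)} = B$
$n = 18$ ($n = -2 - -20 = -2 + 20 = 18$)
$F = - \frac{7}{4}$ ($F = - \frac{3}{4} + \left(5 \left(-1\right) + 4\right) = - \frac{3}{4} + \left(-5 + 4\right) = - \frac{3}{4} - 1 = - \frac{7}{4} \approx -1.75$)
$a n F = \frac{11}{24} \cdot 18 \left(- \frac{7}{4}\right) = \frac{33}{4} \left(- \frac{7}{4}\right) = - \frac{231}{16}$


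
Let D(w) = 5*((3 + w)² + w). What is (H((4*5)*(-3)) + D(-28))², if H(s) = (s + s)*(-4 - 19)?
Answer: 33005025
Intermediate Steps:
H(s) = -46*s (H(s) = (2*s)*(-23) = -46*s)
D(w) = 5*w + 5*(3 + w)² (D(w) = 5*(w + (3 + w)²) = 5*w + 5*(3 + w)²)
(H((4*5)*(-3)) + D(-28))² = (-46*4*5*(-3) + (5*(-28) + 5*(3 - 28)²))² = (-920*(-3) + (-140 + 5*(-25)²))² = (-46*(-60) + (-140 + 5*625))² = (2760 + (-140 + 3125))² = (2760 + 2985)² = 5745² = 33005025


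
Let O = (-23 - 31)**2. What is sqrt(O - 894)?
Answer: sqrt(2022) ≈ 44.967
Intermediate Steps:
O = 2916 (O = (-54)**2 = 2916)
sqrt(O - 894) = sqrt(2916 - 894) = sqrt(2022)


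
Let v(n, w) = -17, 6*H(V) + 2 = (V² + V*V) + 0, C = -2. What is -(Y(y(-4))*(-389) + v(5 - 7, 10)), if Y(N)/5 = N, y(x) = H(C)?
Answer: 1962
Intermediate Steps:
H(V) = -⅓ + V²/3 (H(V) = -⅓ + ((V² + V*V) + 0)/6 = -⅓ + ((V² + V²) + 0)/6 = -⅓ + (2*V² + 0)/6 = -⅓ + (2*V²)/6 = -⅓ + V²/3)
y(x) = 1 (y(x) = -⅓ + (⅓)*(-2)² = -⅓ + (⅓)*4 = -⅓ + 4/3 = 1)
Y(N) = 5*N
-(Y(y(-4))*(-389) + v(5 - 7, 10)) = -((5*1)*(-389) - 17) = -(5*(-389) - 17) = -(-1945 - 17) = -1*(-1962) = 1962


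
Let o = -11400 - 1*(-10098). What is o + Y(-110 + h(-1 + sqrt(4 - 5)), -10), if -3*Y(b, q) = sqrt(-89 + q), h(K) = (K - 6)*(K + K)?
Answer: -1302 - I*sqrt(11) ≈ -1302.0 - 3.3166*I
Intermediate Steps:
h(K) = 2*K*(-6 + K) (h(K) = (-6 + K)*(2*K) = 2*K*(-6 + K))
Y(b, q) = -sqrt(-89 + q)/3
o = -1302 (o = -11400 + 10098 = -1302)
o + Y(-110 + h(-1 + sqrt(4 - 5)), -10) = -1302 - sqrt(-89 - 10)/3 = -1302 - I*sqrt(11)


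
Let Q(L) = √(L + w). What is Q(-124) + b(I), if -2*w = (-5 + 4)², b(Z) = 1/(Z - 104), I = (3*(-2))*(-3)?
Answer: -1/86 + I*√498/2 ≈ -0.011628 + 11.158*I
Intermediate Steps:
I = 18 (I = -6*(-3) = 18)
b(Z) = 1/(-104 + Z)
w = -½ (w = -(-5 + 4)²/2 = -½*(-1)² = -½*1 = -½ ≈ -0.50000)
Q(L) = √(-½ + L) (Q(L) = √(L - ½) = √(-½ + L))
Q(-124) + b(I) = √(-2 + 4*(-124))/2 + 1/(-104 + 18) = √(-2 - 496)/2 + 1/(-86) = √(-498)/2 - 1/86 = (I*√498)/2 - 1/86 = I*√498/2 - 1/86 = -1/86 + I*√498/2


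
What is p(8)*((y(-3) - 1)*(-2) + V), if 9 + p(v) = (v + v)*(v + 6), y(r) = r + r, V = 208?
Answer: 47730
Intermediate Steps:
y(r) = 2*r
p(v) = -9 + 2*v*(6 + v) (p(v) = -9 + (v + v)*(v + 6) = -9 + (2*v)*(6 + v) = -9 + 2*v*(6 + v))
p(8)*((y(-3) - 1)*(-2) + V) = (-9 + 2*8**2 + 12*8)*((2*(-3) - 1)*(-2) + 208) = (-9 + 2*64 + 96)*((-6 - 1)*(-2) + 208) = (-9 + 128 + 96)*(-7*(-2) + 208) = 215*(14 + 208) = 215*222 = 47730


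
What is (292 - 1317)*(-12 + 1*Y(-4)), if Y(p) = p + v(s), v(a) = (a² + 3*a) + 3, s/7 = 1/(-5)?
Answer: 15621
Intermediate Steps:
s = -7/5 (s = 7/(-5) = 7*(-⅕) = -7/5 ≈ -1.4000)
v(a) = 3 + a² + 3*a
Y(p) = 19/25 + p (Y(p) = p + (3 + (-7/5)² + 3*(-7/5)) = p + (3 + 49/25 - 21/5) = p + 19/25 = 19/25 + p)
(292 - 1317)*(-12 + 1*Y(-4)) = (292 - 1317)*(-12 + 1*(19/25 - 4)) = -1025*(-12 + 1*(-81/25)) = -1025*(-12 - 81/25) = -1025*(-381/25) = 15621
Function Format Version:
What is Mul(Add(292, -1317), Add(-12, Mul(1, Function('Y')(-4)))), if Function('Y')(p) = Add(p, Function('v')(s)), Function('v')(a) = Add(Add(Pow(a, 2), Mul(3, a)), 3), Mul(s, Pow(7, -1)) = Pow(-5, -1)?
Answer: 15621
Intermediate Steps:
s = Rational(-7, 5) (s = Mul(7, Pow(-5, -1)) = Mul(7, Rational(-1, 5)) = Rational(-7, 5) ≈ -1.4000)
Function('v')(a) = Add(3, Pow(a, 2), Mul(3, a))
Function('Y')(p) = Add(Rational(19, 25), p) (Function('Y')(p) = Add(p, Add(3, Pow(Rational(-7, 5), 2), Mul(3, Rational(-7, 5)))) = Add(p, Add(3, Rational(49, 25), Rational(-21, 5))) = Add(p, Rational(19, 25)) = Add(Rational(19, 25), p))
Mul(Add(292, -1317), Add(-12, Mul(1, Function('Y')(-4)))) = Mul(Add(292, -1317), Add(-12, Mul(1, Add(Rational(19, 25), -4)))) = Mul(-1025, Add(-12, Mul(1, Rational(-81, 25)))) = Mul(-1025, Add(-12, Rational(-81, 25))) = Mul(-1025, Rational(-381, 25)) = 15621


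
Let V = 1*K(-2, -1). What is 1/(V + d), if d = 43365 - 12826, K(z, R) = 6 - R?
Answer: 1/30546 ≈ 3.2738e-5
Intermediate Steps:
d = 30539
V = 7 (V = 1*(6 - 1*(-1)) = 1*(6 + 1) = 1*7 = 7)
1/(V + d) = 1/(7 + 30539) = 1/30546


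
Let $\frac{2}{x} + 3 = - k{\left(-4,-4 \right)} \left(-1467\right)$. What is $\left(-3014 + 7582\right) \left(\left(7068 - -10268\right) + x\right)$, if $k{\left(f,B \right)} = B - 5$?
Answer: $\frac{522897164776}{6603} \approx 7.9191 \cdot 10^{7}$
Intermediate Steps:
$k{\left(f,B \right)} = -5 + B$
$x = - \frac{1}{6603}$ ($x = \frac{2}{-3 + - (-5 - 4) \left(-1467\right)} = \frac{2}{-3 + \left(-1\right) \left(-9\right) \left(-1467\right)} = \frac{2}{-3 + 9 \left(-1467\right)} = \frac{2}{-3 - 13203} = \frac{2}{-13206} = 2 \left(- \frac{1}{13206}\right) = - \frac{1}{6603} \approx -0.00015145$)
$\left(-3014 + 7582\right) \left(\left(7068 - -10268\right) + x\right) = \left(-3014 + 7582\right) \left(\left(7068 - -10268\right) - \frac{1}{6603}\right) = 4568 \left(\left(7068 + 10268\right) - \frac{1}{6603}\right) = 4568 \left(17336 - \frac{1}{6603}\right) = 4568 \cdot \frac{114469607}{6603} = \frac{522897164776}{6603}$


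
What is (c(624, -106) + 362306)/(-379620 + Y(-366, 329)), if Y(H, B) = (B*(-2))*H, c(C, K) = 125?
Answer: -362431/138792 ≈ -2.6113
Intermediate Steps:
Y(H, B) = -2*B*H (Y(H, B) = (-2*B)*H = -2*B*H)
(c(624, -106) + 362306)/(-379620 + Y(-366, 329)) = (125 + 362306)/(-379620 - 2*329*(-366)) = 362431/(-379620 + 240828) = 362431/(-138792) = 362431*(-1/138792) = -362431/138792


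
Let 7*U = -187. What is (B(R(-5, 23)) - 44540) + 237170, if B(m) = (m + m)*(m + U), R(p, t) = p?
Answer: 1350630/7 ≈ 1.9295e+5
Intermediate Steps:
U = -187/7 (U = (⅐)*(-187) = -187/7 ≈ -26.714)
B(m) = 2*m*(-187/7 + m) (B(m) = (m + m)*(m - 187/7) = (2*m)*(-187/7 + m) = 2*m*(-187/7 + m))
(B(R(-5, 23)) - 44540) + 237170 = ((2/7)*(-5)*(-187 + 7*(-5)) - 44540) + 237170 = ((2/7)*(-5)*(-187 - 35) - 44540) + 237170 = ((2/7)*(-5)*(-222) - 44540) + 237170 = (2220/7 - 44540) + 237170 = -309560/7 + 237170 = 1350630/7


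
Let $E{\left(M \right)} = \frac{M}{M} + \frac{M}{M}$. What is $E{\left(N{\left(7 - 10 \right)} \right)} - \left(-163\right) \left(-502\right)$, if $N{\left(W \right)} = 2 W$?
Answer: $-81824$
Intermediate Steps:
$E{\left(M \right)} = 2$ ($E{\left(M \right)} = 1 + 1 = 2$)
$E{\left(N{\left(7 - 10 \right)} \right)} - \left(-163\right) \left(-502\right) = 2 - \left(-163\right) \left(-502\right) = 2 - 81826 = -81824$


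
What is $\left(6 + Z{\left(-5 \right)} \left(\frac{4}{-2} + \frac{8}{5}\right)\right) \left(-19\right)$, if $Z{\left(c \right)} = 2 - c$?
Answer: $- \frac{304}{5} \approx -60.8$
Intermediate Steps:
$\left(6 + Z{\left(-5 \right)} \left(\frac{4}{-2} + \frac{8}{5}\right)\right) \left(-19\right) = \left(6 + \left(2 - -5\right) \left(\frac{4}{-2} + \frac{8}{5}\right)\right) \left(-19\right) = \left(6 + \left(2 + 5\right) \left(4 \left(- \frac{1}{2}\right) + 8 \cdot \frac{1}{5}\right)\right) \left(-19\right) = \left(6 + 7 \left(-2 + \frac{8}{5}\right)\right) \left(-19\right) = \left(6 + 7 \left(- \frac{2}{5}\right)\right) \left(-19\right) = \left(6 - \frac{14}{5}\right) \left(-19\right) = \frac{16}{5} \left(-19\right) = - \frac{304}{5}$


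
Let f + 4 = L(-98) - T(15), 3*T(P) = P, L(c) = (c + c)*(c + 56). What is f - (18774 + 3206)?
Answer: -13757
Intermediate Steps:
L(c) = 2*c*(56 + c) (L(c) = (2*c)*(56 + c) = 2*c*(56 + c))
T(P) = P/3
f = 8223 (f = -4 + (2*(-98)*(56 - 98) - 15/3) = -4 + (2*(-98)*(-42) - 1*5) = -4 + (8232 - 5) = -4 + 8227 = 8223)
f - (18774 + 3206) = 8223 - (18774 + 3206) = 8223 - 1*21980 = 8223 - 21980 = -13757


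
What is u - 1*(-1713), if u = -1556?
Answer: 157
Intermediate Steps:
u - 1*(-1713) = -1556 - 1*(-1713) = -1556 + 1713 = 157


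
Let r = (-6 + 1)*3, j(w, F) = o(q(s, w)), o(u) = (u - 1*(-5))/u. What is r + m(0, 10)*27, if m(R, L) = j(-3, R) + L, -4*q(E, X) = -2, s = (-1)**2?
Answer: 552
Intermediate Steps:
s = 1
q(E, X) = 1/2 (q(E, X) = -1/4*(-2) = 1/2)
o(u) = (5 + u)/u (o(u) = (u + 5)/u = (5 + u)/u)
j(w, F) = 11 (j(w, F) = (5 + 1/2)/(1/2) = 2*(11/2) = 11)
r = -15 (r = -5*3 = -15)
m(R, L) = 11 + L
r + m(0, 10)*27 = -15 + (11 + 10)*27 = -15 + 21*27 = -15 + 567 = 552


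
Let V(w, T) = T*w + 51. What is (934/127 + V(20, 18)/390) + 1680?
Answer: 27875619/16510 ≈ 1688.4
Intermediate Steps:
V(w, T) = 51 + T*w
(934/127 + V(20, 18)/390) + 1680 = (934/127 + (51 + 18*20)/390) + 1680 = (934*(1/127) + (51 + 360)*(1/390)) + 1680 = (934/127 + 411*(1/390)) + 1680 = (934/127 + 137/130) + 1680 = 138819/16510 + 1680 = 27875619/16510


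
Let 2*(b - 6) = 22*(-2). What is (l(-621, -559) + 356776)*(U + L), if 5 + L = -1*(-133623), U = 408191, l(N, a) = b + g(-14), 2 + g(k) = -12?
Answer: 193288193514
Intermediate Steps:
g(k) = -14 (g(k) = -2 - 12 = -14)
b = -16 (b = 6 + (22*(-2))/2 = 6 + (½)*(-44) = 6 - 22 = -16)
l(N, a) = -30 (l(N, a) = -16 - 14 = -30)
L = 133618 (L = -5 - 1*(-133623) = -5 + 133623 = 133618)
(l(-621, -559) + 356776)*(U + L) = (-30 + 356776)*(408191 + 133618) = 356746*541809 = 193288193514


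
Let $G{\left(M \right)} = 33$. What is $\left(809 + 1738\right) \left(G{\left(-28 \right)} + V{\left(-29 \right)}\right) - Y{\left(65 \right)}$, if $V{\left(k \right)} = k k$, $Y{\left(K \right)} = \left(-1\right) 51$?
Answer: $2226129$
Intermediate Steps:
$Y{\left(K \right)} = -51$
$V{\left(k \right)} = k^{2}$
$\left(809 + 1738\right) \left(G{\left(-28 \right)} + V{\left(-29 \right)}\right) - Y{\left(65 \right)} = \left(809 + 1738\right) \left(33 + \left(-29\right)^{2}\right) - -51 = 2547 \left(33 + 841\right) + 51 = 2547 \cdot 874 + 51 = 2226078 + 51 = 2226129$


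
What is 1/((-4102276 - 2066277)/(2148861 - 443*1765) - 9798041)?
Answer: -1366966/13393595082159 ≈ -1.0206e-7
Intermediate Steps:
1/((-4102276 - 2066277)/(2148861 - 443*1765) - 9798041) = 1/(-6168553/(2148861 - 781895) - 9798041) = 1/(-6168553/1366966 - 9798041) = 1/(-13393595082159/1366966) = -1366966/13393595082159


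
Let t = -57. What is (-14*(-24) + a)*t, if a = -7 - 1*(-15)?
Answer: -19608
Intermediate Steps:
a = 8 (a = -7 + 15 = 8)
(-14*(-24) + a)*t = (-14*(-24) + 8)*(-57) = (336 + 8)*(-57) = 344*(-57) = -19608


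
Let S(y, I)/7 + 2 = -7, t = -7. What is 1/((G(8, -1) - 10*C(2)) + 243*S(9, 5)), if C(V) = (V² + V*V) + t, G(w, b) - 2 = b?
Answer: -1/15318 ≈ -6.5283e-5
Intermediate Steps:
S(y, I) = -63 (S(y, I) = -14 + 7*(-7) = -14 - 49 = -63)
G(w, b) = 2 + b
C(V) = -7 + 2*V² (C(V) = (V² + V*V) - 7 = (V² + V²) - 7 = 2*V² - 7 = -7 + 2*V²)
1/((G(8, -1) - 10*C(2)) + 243*S(9, 5)) = 1/(((2 - 1) - 10*(-7 + 2*2²)) + 243*(-63)) = 1/((1 - 10*(-7 + 2*4)) - 15309) = 1/((1 - 10*(-7 + 8)) - 15309) = 1/((1 - 10*1) - 15309) = 1/((1 - 10) - 15309) = 1/(-9 - 15309) = 1/(-15318) = -1/15318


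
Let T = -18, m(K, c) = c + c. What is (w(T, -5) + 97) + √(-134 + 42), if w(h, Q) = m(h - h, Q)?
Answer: 87 + 2*I*√23 ≈ 87.0 + 9.5917*I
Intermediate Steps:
m(K, c) = 2*c
w(h, Q) = 2*Q
(w(T, -5) + 97) + √(-134 + 42) = (2*(-5) + 97) + √(-134 + 42) = (-10 + 97) + √(-92) = 87 + 2*I*√23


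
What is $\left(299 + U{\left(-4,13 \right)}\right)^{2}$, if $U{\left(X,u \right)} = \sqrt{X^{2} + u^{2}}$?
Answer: $\left(299 + \sqrt{185}\right)^{2} \approx 97720.0$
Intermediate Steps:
$\left(299 + U{\left(-4,13 \right)}\right)^{2} = \left(299 + \sqrt{\left(-4\right)^{2} + 13^{2}}\right)^{2} = \left(299 + \sqrt{16 + 169}\right)^{2} = \left(299 + \sqrt{185}\right)^{2}$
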